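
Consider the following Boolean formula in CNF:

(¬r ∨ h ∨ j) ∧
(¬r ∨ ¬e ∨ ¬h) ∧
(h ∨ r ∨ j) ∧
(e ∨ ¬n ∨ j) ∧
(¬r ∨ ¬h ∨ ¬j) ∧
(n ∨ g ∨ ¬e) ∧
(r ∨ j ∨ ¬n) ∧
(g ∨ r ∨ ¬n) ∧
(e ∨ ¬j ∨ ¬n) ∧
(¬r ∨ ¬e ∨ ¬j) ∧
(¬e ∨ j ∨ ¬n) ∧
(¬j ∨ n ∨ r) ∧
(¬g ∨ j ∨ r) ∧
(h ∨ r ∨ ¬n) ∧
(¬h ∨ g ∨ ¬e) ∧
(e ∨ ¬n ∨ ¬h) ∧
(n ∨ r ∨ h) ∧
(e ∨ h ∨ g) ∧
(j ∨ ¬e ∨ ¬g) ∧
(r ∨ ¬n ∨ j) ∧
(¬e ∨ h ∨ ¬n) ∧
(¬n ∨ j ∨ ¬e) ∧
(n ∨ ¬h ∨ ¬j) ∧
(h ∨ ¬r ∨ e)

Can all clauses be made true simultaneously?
Yes

Yes, the formula is satisfiable.

One satisfying assignment is: h=True, e=False, n=False, j=False, g=False, r=False

Verification: With this assignment, all 24 clauses evaluate to true.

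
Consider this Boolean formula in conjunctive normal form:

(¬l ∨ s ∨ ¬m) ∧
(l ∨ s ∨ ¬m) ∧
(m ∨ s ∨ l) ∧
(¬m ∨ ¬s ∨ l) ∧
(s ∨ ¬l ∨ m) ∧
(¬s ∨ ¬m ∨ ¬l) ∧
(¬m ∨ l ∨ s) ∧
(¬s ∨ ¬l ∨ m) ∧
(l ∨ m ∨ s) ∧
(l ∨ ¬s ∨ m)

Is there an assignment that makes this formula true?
No

No, the formula is not satisfiable.

No assignment of truth values to the variables can make all 10 clauses true simultaneously.

The formula is UNSAT (unsatisfiable).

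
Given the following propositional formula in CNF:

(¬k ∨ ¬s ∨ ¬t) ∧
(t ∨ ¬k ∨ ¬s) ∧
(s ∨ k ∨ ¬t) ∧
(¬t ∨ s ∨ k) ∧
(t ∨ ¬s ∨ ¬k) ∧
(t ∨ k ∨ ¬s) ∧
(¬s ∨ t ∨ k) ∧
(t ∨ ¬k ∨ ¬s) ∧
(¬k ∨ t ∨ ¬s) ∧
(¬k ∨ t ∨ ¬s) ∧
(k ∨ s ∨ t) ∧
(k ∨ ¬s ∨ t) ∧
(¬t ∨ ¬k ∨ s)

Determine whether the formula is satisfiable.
Yes

Yes, the formula is satisfiable.

One satisfying assignment is: k=True, s=False, t=False

Verification: With this assignment, all 13 clauses evaluate to true.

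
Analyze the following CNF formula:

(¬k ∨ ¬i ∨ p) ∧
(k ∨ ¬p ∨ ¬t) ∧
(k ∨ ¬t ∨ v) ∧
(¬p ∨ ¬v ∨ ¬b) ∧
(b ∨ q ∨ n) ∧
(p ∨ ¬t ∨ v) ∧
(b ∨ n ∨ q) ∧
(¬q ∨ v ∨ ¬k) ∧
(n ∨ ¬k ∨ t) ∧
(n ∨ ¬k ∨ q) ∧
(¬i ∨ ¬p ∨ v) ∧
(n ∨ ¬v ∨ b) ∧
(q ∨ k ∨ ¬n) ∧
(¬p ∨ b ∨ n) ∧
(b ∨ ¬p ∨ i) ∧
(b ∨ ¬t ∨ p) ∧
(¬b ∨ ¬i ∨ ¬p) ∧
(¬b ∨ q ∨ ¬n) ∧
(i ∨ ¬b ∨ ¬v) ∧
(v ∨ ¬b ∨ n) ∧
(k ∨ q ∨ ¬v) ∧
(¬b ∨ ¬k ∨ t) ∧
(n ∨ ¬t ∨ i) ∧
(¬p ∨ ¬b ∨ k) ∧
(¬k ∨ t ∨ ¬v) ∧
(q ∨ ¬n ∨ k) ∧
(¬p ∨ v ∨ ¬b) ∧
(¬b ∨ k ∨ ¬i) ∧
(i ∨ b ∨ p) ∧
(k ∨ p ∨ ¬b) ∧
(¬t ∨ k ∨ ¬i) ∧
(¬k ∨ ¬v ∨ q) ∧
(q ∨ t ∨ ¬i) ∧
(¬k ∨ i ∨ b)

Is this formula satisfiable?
Yes

Yes, the formula is satisfiable.

One satisfying assignment is: v=False, n=False, q=True, k=False, b=False, i=True, p=False, t=False

Verification: With this assignment, all 34 clauses evaluate to true.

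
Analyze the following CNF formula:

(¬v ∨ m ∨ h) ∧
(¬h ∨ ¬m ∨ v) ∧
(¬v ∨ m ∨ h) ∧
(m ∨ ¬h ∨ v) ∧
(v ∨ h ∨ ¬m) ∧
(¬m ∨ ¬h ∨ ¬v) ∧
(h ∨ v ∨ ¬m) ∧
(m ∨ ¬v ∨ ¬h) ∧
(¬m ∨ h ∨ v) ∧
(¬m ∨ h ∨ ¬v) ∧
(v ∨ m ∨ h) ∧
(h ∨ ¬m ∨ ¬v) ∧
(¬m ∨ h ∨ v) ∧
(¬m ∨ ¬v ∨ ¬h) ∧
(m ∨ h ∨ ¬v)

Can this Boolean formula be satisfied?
No

No, the formula is not satisfiable.

No assignment of truth values to the variables can make all 15 clauses true simultaneously.

The formula is UNSAT (unsatisfiable).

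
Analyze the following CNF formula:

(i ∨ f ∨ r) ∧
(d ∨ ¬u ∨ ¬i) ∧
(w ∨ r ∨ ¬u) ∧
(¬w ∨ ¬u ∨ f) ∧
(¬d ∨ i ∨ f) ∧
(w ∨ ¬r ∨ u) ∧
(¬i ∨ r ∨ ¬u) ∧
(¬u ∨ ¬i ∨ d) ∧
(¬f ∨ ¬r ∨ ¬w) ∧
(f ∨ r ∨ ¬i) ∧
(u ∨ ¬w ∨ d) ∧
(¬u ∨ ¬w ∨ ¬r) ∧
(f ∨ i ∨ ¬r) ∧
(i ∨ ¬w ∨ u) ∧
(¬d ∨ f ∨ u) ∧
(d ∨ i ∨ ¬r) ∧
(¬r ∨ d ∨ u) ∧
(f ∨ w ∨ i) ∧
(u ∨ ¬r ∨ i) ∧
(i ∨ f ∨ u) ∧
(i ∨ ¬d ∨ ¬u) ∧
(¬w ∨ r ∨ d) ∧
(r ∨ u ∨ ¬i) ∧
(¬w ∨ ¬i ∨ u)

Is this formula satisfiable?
Yes

Yes, the formula is satisfiable.

One satisfying assignment is: r=False, u=False, w=False, d=False, f=True, i=False

Verification: With this assignment, all 24 clauses evaluate to true.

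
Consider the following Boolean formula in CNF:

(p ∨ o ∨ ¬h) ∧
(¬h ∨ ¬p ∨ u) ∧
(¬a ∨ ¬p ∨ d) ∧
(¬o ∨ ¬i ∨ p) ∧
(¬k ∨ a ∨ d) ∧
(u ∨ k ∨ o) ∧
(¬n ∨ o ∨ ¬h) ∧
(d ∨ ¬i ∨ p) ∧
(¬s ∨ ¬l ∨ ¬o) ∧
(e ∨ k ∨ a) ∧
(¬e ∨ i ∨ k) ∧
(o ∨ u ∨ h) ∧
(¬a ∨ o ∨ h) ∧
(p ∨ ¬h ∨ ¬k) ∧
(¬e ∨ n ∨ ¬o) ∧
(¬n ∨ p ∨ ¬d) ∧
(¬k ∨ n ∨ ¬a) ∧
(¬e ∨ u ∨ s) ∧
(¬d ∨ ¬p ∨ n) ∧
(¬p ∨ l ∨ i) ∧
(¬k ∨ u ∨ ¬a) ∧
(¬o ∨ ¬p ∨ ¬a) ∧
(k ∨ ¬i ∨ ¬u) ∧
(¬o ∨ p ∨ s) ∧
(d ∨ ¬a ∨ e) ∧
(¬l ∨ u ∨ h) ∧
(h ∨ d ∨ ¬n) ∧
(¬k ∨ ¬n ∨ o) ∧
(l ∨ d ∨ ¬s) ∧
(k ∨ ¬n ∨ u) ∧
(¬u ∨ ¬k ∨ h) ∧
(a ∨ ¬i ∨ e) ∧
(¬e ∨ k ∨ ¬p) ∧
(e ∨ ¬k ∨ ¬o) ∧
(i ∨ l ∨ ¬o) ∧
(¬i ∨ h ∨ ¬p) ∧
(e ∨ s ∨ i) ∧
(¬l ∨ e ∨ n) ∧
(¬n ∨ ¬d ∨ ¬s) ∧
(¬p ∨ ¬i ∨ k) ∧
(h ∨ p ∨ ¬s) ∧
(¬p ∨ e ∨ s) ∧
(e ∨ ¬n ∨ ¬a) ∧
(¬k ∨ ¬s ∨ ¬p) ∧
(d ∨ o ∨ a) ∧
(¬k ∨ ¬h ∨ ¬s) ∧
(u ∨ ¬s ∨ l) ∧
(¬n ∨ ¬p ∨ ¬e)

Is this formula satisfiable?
No

No, the formula is not satisfiable.

No assignment of truth values to the variables can make all 48 clauses true simultaneously.

The formula is UNSAT (unsatisfiable).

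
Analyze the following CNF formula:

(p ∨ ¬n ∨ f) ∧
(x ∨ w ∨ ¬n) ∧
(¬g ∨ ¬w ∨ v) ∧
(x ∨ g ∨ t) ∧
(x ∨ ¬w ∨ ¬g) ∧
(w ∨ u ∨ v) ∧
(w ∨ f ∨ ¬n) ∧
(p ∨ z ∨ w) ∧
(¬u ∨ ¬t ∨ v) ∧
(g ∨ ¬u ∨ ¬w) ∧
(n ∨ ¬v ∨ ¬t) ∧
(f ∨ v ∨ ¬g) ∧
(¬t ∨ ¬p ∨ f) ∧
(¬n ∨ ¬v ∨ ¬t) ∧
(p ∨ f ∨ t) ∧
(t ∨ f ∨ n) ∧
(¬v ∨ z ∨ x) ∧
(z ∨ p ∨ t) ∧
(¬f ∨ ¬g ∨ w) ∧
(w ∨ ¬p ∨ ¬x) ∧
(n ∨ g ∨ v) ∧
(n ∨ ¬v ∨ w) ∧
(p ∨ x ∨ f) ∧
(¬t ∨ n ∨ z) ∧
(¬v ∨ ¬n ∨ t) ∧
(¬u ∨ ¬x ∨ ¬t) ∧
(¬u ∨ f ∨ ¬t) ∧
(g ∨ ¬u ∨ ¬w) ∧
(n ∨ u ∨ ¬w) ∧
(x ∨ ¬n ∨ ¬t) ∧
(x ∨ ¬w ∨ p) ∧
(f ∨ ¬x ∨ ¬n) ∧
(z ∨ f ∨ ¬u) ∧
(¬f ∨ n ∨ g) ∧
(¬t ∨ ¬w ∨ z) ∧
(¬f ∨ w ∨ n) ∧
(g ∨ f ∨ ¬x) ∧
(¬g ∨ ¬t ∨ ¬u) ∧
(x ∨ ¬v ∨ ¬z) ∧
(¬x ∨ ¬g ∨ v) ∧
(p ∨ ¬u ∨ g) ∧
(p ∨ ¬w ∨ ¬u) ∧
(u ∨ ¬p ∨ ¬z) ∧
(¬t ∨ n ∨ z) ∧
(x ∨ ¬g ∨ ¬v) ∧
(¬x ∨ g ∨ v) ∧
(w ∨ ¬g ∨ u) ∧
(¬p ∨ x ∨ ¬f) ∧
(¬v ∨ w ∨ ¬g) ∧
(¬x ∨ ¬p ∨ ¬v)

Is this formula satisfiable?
No

No, the formula is not satisfiable.

No assignment of truth values to the variables can make all 50 clauses true simultaneously.

The formula is UNSAT (unsatisfiable).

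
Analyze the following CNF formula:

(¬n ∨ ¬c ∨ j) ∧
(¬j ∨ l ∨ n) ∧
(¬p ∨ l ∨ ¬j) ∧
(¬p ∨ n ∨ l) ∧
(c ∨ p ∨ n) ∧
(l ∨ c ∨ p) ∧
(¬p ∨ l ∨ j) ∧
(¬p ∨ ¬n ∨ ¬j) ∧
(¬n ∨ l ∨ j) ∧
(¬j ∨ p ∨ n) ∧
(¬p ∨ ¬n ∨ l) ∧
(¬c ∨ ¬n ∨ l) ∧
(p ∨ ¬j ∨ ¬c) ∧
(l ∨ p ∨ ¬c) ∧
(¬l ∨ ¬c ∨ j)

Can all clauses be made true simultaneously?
Yes

Yes, the formula is satisfiable.

One satisfying assignment is: c=False, n=False, l=True, p=True, j=False

Verification: With this assignment, all 15 clauses evaluate to true.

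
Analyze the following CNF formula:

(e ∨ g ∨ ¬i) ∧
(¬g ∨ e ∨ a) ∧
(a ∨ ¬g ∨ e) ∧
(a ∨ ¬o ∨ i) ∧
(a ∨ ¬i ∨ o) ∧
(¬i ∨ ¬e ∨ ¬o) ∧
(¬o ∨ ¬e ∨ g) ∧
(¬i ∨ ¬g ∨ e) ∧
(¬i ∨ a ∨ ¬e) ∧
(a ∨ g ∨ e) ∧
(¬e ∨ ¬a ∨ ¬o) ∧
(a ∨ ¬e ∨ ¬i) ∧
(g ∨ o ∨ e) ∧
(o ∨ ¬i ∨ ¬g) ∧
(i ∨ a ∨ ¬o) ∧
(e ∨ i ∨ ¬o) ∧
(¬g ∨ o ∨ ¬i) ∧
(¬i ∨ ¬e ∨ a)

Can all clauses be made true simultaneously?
Yes

Yes, the formula is satisfiable.

One satisfying assignment is: g=False, e=True, a=False, o=False, i=False

Verification: With this assignment, all 18 clauses evaluate to true.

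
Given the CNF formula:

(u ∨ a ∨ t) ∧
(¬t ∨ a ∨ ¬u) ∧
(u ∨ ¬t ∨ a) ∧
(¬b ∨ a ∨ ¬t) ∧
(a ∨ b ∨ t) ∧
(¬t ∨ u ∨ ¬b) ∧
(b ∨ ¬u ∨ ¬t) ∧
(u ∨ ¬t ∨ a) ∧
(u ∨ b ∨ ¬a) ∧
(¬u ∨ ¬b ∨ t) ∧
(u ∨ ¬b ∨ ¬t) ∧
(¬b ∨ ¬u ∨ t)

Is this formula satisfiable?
Yes

Yes, the formula is satisfiable.

One satisfying assignment is: b=False, t=False, u=True, a=True

Verification: With this assignment, all 12 clauses evaluate to true.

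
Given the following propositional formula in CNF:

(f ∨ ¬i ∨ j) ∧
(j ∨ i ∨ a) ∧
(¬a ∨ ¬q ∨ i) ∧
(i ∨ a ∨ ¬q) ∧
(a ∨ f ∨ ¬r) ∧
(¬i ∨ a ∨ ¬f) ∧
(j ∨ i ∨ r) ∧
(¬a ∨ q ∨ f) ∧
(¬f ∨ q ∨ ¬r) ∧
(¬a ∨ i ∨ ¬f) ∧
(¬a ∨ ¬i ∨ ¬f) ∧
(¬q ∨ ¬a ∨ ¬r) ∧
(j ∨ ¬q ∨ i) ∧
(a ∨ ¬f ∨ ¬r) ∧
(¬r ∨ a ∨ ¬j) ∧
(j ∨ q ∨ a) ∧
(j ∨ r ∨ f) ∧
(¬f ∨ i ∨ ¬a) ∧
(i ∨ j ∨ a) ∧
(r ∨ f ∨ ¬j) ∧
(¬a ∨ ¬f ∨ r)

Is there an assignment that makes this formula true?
Yes

Yes, the formula is satisfiable.

One satisfying assignment is: j=True, f=True, a=False, r=False, i=False, q=False

Verification: With this assignment, all 21 clauses evaluate to true.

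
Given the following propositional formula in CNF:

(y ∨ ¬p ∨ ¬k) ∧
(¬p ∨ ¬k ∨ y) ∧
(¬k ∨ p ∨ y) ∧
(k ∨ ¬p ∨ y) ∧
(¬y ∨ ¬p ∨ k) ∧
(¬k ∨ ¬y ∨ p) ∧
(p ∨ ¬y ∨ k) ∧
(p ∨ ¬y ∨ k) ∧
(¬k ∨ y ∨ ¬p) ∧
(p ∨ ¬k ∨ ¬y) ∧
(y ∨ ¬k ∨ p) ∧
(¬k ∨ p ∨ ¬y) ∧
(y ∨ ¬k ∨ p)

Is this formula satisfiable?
Yes

Yes, the formula is satisfiable.

One satisfying assignment is: k=False, y=False, p=False

Verification: With this assignment, all 13 clauses evaluate to true.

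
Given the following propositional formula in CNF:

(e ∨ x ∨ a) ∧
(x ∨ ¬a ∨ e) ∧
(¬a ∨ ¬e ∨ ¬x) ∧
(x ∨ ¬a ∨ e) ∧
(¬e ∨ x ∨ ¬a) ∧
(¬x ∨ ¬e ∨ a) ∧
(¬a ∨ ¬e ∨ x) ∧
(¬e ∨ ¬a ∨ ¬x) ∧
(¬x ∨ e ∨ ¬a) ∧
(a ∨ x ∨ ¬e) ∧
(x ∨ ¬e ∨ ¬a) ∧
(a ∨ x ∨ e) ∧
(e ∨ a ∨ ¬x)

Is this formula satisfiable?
No

No, the formula is not satisfiable.

No assignment of truth values to the variables can make all 13 clauses true simultaneously.

The formula is UNSAT (unsatisfiable).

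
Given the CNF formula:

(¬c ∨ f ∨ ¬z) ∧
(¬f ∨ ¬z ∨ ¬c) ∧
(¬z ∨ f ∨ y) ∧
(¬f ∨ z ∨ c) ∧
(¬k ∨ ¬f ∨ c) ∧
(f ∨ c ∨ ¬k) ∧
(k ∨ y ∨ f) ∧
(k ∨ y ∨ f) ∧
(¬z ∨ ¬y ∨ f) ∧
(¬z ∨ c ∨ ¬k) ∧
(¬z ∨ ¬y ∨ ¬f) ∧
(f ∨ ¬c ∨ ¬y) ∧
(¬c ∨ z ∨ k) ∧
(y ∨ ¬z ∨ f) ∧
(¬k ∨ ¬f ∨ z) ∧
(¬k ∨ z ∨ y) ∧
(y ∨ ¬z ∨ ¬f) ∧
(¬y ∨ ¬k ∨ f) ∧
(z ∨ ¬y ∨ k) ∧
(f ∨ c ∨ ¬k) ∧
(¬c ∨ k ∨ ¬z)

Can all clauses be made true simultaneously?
No

No, the formula is not satisfiable.

No assignment of truth values to the variables can make all 21 clauses true simultaneously.

The formula is UNSAT (unsatisfiable).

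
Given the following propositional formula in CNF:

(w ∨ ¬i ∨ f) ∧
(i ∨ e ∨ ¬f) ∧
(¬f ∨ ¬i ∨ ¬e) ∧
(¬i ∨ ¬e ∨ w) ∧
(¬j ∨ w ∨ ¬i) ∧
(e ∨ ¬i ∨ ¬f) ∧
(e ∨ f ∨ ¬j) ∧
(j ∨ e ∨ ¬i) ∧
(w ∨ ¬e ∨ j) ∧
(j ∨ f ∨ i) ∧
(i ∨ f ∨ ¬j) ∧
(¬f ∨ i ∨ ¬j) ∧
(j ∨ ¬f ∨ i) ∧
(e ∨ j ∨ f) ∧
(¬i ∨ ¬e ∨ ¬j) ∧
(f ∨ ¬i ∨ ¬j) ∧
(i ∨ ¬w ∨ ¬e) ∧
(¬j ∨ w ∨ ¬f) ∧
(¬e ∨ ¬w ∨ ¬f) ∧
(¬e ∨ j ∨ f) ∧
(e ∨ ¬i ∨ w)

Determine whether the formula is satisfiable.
No

No, the formula is not satisfiable.

No assignment of truth values to the variables can make all 21 clauses true simultaneously.

The formula is UNSAT (unsatisfiable).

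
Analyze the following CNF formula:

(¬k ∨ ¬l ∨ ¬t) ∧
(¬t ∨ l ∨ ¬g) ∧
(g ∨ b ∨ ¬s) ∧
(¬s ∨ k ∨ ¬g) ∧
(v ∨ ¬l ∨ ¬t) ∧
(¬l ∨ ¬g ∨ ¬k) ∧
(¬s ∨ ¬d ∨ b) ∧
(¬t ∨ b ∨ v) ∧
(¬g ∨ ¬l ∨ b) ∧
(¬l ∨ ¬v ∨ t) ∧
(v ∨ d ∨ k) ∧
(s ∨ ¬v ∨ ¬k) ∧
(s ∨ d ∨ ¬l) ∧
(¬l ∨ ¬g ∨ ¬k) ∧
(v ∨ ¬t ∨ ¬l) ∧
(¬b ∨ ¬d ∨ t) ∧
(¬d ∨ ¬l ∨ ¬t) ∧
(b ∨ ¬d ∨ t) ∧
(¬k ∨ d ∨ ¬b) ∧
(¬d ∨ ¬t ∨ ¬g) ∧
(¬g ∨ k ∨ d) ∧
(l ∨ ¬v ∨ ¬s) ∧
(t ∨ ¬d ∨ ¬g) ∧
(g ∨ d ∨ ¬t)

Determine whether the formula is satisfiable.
Yes

Yes, the formula is satisfiable.

One satisfying assignment is: s=False, t=False, d=False, b=False, l=False, v=False, k=True, g=False

Verification: With this assignment, all 24 clauses evaluate to true.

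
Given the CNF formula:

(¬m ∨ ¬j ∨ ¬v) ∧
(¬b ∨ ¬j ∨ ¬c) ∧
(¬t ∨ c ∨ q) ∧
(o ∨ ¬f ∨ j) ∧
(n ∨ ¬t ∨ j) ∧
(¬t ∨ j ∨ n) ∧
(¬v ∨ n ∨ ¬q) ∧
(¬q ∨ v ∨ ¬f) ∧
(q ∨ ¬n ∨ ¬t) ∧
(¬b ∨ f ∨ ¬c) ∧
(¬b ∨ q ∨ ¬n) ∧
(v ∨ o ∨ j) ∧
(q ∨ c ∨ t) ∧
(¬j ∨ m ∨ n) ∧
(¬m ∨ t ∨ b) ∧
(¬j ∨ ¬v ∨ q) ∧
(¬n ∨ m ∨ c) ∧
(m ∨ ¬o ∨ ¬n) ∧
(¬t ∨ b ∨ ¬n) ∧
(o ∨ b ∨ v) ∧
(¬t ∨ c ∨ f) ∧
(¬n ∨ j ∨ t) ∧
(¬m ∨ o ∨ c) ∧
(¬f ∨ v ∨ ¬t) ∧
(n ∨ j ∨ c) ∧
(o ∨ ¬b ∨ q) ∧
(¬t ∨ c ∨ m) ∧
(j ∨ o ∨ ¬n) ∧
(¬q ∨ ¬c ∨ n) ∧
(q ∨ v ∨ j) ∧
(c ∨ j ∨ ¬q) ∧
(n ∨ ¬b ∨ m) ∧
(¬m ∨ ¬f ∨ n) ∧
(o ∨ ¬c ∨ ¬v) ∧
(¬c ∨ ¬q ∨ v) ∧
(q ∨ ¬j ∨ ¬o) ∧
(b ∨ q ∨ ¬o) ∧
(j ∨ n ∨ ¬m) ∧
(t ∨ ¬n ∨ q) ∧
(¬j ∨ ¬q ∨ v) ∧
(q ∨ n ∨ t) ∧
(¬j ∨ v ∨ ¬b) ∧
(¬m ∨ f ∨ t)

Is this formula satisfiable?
Yes

Yes, the formula is satisfiable.

One satisfying assignment is: n=True, f=True, q=True, m=True, o=True, v=True, j=False, t=True, c=True, b=True

Verification: With this assignment, all 43 clauses evaluate to true.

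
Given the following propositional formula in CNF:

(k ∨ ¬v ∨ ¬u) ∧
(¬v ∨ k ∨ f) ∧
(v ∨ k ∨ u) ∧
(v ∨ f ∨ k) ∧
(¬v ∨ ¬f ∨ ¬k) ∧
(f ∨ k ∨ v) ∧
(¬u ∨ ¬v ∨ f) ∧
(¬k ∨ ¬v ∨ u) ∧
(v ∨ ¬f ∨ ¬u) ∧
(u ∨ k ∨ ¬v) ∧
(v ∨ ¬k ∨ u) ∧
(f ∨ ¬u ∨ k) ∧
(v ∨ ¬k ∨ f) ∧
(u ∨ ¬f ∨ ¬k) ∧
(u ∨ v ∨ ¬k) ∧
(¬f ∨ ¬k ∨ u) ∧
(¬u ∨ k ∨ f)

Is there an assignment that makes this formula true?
No

No, the formula is not satisfiable.

No assignment of truth values to the variables can make all 17 clauses true simultaneously.

The formula is UNSAT (unsatisfiable).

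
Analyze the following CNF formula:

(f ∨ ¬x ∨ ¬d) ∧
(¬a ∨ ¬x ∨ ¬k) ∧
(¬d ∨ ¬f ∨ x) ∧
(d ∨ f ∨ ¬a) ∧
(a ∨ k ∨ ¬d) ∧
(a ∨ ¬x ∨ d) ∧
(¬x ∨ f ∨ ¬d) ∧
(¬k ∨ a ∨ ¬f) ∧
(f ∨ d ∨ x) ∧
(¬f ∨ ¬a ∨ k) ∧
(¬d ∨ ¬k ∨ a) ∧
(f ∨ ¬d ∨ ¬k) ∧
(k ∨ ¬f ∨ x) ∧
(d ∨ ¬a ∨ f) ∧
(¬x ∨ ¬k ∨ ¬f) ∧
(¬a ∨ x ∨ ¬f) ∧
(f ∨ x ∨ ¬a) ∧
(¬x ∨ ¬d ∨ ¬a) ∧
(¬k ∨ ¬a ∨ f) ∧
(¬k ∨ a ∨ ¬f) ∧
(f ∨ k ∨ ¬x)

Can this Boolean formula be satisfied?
No

No, the formula is not satisfiable.

No assignment of truth values to the variables can make all 21 clauses true simultaneously.

The formula is UNSAT (unsatisfiable).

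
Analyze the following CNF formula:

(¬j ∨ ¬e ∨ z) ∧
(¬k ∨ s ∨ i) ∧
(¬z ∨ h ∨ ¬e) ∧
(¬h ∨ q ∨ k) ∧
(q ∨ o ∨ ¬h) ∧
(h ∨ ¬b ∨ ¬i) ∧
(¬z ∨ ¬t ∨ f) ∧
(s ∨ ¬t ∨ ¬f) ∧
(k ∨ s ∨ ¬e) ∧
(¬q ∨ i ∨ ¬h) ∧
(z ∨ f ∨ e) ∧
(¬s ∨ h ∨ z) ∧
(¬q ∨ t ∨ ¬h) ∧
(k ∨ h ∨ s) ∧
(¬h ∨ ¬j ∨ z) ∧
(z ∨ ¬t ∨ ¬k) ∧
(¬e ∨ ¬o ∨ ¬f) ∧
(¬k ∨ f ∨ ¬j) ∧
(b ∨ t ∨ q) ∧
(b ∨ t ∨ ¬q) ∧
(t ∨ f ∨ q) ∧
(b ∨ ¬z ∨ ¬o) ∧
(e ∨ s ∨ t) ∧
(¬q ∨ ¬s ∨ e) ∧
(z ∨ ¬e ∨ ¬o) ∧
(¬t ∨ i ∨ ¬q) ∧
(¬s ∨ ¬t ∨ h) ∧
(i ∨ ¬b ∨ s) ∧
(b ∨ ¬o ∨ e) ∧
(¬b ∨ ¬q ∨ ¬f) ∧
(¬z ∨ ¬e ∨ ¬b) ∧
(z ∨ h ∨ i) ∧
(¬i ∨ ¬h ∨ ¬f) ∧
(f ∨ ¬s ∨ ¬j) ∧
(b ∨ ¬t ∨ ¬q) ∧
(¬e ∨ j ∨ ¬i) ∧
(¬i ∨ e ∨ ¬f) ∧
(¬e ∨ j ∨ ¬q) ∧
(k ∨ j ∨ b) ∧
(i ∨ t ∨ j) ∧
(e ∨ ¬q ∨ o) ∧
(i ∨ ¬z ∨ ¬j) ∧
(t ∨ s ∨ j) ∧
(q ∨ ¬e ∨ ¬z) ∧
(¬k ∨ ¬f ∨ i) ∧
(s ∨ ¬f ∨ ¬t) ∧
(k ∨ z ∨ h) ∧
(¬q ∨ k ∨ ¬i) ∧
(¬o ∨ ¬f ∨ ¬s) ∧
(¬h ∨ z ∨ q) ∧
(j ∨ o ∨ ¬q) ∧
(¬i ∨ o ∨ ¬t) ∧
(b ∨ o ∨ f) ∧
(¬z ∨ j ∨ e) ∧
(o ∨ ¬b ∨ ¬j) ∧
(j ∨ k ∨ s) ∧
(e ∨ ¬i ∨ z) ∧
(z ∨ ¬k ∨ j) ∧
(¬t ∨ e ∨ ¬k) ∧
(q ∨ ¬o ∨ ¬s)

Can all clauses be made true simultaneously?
No

No, the formula is not satisfiable.

No assignment of truth values to the variables can make all 60 clauses true simultaneously.

The formula is UNSAT (unsatisfiable).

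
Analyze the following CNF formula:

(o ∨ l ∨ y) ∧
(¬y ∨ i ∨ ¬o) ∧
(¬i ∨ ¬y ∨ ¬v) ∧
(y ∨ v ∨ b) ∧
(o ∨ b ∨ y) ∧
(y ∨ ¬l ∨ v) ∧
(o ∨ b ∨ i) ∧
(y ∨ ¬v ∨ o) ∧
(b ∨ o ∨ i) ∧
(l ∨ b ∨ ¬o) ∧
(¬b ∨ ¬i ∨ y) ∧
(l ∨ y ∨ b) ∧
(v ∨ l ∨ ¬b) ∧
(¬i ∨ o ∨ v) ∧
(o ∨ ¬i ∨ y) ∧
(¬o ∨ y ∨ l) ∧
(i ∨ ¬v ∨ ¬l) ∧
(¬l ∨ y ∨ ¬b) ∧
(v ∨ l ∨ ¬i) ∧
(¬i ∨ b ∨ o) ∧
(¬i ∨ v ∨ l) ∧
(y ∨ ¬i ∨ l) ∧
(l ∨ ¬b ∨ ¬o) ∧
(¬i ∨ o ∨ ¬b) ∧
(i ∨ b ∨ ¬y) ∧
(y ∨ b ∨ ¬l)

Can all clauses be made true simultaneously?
Yes

Yes, the formula is satisfiable.

One satisfying assignment is: b=False, y=True, o=True, v=False, l=True, i=True

Verification: With this assignment, all 26 clauses evaluate to true.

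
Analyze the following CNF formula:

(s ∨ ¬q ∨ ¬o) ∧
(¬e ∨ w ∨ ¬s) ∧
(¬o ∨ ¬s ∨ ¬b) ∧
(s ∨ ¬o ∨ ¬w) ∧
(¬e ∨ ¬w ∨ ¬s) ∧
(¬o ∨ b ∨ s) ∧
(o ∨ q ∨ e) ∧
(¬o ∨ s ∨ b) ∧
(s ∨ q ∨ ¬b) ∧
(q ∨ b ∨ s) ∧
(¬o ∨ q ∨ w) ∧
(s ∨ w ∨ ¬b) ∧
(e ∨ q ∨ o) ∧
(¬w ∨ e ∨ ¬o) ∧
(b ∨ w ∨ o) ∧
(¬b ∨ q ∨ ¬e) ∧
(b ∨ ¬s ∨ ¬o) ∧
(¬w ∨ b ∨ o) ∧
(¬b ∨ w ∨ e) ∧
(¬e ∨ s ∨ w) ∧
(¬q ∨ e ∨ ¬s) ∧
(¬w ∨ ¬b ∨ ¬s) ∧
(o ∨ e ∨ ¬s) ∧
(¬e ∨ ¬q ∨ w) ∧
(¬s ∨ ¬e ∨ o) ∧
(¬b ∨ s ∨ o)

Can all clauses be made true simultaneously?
No

No, the formula is not satisfiable.

No assignment of truth values to the variables can make all 26 clauses true simultaneously.

The formula is UNSAT (unsatisfiable).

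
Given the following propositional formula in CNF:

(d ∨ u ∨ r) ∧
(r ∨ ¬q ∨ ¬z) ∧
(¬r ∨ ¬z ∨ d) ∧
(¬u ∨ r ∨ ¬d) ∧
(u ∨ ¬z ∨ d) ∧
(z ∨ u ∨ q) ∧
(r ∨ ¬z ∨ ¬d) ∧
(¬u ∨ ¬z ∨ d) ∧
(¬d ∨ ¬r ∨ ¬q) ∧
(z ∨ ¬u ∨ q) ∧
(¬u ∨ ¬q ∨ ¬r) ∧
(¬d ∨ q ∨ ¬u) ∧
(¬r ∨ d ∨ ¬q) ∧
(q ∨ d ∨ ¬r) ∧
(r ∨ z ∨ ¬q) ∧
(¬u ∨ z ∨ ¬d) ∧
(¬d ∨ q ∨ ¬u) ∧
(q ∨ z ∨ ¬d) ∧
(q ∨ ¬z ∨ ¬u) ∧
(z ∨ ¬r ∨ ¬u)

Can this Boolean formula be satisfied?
Yes

Yes, the formula is satisfiable.

One satisfying assignment is: d=True, u=False, z=True, q=False, r=True

Verification: With this assignment, all 20 clauses evaluate to true.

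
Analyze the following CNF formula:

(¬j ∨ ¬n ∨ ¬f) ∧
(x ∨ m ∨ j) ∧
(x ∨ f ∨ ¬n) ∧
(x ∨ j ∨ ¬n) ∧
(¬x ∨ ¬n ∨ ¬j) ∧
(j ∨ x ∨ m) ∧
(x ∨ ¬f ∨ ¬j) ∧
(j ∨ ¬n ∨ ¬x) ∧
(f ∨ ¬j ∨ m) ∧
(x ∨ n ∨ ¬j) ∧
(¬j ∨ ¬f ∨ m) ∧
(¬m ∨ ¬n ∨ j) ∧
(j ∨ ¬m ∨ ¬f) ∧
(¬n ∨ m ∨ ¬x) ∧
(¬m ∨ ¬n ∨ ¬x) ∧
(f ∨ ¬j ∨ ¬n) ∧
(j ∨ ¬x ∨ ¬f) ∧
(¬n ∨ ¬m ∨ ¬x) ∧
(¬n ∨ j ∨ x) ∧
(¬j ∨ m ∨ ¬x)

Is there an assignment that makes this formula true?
Yes

Yes, the formula is satisfiable.

One satisfying assignment is: f=False, n=False, x=True, m=False, j=False

Verification: With this assignment, all 20 clauses evaluate to true.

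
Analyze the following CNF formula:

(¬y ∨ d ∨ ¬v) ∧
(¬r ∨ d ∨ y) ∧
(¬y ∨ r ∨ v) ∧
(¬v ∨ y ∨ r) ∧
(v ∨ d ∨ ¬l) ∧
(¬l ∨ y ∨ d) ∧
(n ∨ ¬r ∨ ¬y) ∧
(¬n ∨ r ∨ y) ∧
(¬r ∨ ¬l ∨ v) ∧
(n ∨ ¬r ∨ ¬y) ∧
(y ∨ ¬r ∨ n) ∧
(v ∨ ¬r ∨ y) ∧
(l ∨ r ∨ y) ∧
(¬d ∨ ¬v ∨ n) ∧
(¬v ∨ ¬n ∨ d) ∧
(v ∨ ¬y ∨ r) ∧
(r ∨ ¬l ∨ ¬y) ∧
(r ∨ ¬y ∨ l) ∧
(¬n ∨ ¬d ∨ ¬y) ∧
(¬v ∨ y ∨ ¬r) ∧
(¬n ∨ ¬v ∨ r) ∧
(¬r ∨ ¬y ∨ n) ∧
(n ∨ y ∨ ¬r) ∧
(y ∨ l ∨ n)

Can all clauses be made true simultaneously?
Yes

Yes, the formula is satisfiable.

One satisfying assignment is: n=True, d=False, y=True, v=False, r=True, l=False

Verification: With this assignment, all 24 clauses evaluate to true.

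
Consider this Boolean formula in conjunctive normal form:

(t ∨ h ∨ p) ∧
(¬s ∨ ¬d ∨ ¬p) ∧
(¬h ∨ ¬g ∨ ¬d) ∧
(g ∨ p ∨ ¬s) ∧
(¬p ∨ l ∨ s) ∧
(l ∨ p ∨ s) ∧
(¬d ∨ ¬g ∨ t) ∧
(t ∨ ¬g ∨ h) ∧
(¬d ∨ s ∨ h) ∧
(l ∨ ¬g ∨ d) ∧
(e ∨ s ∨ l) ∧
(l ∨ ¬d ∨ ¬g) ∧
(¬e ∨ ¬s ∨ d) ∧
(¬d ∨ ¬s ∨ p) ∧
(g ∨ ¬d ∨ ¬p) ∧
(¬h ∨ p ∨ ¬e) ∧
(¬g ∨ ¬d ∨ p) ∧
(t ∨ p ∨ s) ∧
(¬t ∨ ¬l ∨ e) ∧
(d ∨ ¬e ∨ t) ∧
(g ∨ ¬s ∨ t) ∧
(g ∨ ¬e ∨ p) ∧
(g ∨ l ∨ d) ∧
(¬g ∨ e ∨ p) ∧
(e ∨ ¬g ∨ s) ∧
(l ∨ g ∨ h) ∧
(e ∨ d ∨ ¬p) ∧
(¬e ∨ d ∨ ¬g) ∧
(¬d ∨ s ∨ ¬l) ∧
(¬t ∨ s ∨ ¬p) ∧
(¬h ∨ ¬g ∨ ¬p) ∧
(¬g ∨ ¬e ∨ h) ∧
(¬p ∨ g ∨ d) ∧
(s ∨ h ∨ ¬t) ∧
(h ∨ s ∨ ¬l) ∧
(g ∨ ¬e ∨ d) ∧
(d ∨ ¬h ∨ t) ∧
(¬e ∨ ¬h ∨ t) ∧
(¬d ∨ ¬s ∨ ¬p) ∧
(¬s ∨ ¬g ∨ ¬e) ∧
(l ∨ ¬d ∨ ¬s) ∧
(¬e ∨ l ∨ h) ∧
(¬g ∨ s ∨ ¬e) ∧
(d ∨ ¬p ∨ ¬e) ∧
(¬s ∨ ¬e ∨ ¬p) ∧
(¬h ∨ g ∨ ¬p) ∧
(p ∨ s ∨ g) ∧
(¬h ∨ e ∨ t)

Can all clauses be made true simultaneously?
No

No, the formula is not satisfiable.

No assignment of truth values to the variables can make all 48 clauses true simultaneously.

The formula is UNSAT (unsatisfiable).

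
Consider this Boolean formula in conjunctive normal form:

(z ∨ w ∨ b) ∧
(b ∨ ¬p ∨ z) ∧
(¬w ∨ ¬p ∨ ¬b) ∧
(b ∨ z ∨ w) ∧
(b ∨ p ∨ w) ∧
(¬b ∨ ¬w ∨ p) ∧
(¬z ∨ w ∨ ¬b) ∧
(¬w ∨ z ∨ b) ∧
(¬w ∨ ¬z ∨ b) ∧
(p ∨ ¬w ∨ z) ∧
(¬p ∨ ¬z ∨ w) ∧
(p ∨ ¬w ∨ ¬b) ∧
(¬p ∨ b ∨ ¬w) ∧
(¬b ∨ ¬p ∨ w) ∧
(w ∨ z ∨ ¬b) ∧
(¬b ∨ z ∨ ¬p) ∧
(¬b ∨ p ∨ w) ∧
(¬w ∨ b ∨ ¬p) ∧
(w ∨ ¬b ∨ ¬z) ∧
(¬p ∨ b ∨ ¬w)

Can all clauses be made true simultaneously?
No

No, the formula is not satisfiable.

No assignment of truth values to the variables can make all 20 clauses true simultaneously.

The formula is UNSAT (unsatisfiable).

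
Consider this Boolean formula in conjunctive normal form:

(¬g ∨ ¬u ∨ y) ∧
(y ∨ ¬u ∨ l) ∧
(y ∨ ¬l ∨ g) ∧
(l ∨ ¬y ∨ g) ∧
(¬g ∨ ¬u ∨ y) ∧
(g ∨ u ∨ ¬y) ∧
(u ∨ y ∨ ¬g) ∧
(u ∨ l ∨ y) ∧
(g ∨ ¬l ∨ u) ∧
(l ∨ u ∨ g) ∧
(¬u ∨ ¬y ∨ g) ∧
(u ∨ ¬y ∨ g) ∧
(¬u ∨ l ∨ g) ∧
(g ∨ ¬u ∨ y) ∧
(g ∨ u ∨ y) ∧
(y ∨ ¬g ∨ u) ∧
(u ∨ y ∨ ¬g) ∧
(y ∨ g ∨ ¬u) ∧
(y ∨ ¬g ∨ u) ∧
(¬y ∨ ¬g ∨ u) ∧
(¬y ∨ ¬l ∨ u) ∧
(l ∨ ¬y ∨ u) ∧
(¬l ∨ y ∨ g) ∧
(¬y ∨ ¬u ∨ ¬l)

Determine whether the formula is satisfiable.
Yes

Yes, the formula is satisfiable.

One satisfying assignment is: y=True, g=True, l=False, u=True

Verification: With this assignment, all 24 clauses evaluate to true.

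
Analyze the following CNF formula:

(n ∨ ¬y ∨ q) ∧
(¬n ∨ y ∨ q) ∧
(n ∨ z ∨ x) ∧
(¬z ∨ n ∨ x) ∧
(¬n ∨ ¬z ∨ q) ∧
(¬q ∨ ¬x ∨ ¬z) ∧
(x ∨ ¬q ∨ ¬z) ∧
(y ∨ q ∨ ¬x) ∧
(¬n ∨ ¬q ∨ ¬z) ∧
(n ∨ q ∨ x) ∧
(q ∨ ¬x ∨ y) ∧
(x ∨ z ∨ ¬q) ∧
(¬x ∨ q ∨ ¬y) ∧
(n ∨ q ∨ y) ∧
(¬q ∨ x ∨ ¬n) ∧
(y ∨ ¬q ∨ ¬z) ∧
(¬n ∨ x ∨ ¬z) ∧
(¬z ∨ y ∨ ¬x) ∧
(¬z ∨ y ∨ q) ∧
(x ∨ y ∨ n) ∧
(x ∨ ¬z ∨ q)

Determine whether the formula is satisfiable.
Yes

Yes, the formula is satisfiable.

One satisfying assignment is: n=True, q=False, x=False, z=False, y=True

Verification: With this assignment, all 21 clauses evaluate to true.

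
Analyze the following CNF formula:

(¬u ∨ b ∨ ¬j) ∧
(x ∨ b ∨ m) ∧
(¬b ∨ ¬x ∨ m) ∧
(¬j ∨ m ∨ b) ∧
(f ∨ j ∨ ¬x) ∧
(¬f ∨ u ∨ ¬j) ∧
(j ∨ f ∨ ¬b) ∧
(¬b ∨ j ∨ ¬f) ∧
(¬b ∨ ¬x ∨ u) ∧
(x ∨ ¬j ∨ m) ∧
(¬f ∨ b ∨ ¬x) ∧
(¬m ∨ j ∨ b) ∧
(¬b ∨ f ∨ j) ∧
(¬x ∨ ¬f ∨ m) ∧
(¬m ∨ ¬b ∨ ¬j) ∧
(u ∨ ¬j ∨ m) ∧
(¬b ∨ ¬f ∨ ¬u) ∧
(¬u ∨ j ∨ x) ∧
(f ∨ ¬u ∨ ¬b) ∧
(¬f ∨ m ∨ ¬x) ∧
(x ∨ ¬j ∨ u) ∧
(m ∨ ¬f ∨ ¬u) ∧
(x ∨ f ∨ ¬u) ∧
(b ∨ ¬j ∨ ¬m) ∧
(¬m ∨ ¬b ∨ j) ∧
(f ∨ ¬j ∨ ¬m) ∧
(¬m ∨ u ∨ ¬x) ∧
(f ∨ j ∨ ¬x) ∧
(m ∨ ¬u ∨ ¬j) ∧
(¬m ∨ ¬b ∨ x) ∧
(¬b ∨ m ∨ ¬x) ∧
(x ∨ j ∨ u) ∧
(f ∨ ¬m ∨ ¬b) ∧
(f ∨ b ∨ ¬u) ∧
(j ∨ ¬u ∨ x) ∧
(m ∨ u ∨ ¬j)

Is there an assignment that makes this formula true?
No

No, the formula is not satisfiable.

No assignment of truth values to the variables can make all 36 clauses true simultaneously.

The formula is UNSAT (unsatisfiable).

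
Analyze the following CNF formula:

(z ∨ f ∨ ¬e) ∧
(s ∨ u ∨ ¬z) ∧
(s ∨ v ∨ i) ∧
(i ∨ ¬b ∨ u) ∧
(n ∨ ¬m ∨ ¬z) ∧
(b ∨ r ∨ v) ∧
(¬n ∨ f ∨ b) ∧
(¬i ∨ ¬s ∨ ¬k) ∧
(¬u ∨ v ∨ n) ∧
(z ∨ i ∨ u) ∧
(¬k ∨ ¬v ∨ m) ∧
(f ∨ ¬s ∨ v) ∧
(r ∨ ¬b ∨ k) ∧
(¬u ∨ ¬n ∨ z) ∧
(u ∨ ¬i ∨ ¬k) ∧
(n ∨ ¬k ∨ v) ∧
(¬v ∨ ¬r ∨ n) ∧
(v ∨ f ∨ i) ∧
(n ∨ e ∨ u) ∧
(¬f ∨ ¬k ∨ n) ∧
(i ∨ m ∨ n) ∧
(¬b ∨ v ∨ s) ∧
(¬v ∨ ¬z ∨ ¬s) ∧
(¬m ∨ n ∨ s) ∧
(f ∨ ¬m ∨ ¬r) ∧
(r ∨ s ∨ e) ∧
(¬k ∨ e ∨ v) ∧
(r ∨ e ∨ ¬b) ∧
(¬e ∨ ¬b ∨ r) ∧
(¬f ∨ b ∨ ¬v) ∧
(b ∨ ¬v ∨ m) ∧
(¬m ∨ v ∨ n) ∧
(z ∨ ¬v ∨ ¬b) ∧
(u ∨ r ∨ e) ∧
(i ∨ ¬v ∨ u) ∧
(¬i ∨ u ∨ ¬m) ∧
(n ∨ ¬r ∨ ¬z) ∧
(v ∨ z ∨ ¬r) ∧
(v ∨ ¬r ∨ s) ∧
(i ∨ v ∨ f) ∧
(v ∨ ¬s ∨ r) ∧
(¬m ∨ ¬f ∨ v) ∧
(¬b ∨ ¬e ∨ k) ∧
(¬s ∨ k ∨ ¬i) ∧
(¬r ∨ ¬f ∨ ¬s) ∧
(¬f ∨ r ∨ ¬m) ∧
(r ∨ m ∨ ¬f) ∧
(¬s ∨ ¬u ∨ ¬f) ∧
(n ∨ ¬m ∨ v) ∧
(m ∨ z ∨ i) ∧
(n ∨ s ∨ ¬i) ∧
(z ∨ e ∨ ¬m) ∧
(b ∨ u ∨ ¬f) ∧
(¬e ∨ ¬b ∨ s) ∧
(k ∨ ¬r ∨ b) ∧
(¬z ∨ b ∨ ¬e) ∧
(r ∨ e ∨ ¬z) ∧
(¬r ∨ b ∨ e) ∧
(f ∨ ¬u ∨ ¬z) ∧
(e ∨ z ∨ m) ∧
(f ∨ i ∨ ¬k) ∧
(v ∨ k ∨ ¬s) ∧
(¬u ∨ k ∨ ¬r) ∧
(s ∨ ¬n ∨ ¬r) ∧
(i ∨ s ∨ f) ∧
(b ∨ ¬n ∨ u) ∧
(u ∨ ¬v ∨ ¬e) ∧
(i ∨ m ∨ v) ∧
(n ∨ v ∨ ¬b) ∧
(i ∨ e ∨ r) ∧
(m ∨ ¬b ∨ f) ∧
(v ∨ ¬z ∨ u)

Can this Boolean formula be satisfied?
No

No, the formula is not satisfiable.

No assignment of truth values to the variables can make all 72 clauses true simultaneously.

The formula is UNSAT (unsatisfiable).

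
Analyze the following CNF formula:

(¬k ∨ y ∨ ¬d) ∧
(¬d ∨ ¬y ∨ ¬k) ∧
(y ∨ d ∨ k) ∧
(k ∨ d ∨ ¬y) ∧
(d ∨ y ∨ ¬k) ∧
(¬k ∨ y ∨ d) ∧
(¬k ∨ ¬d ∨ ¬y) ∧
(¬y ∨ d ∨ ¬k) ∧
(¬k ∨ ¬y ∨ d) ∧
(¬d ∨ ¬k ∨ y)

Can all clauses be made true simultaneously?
Yes

Yes, the formula is satisfiable.

One satisfying assignment is: y=True, k=False, d=True

Verification: With this assignment, all 10 clauses evaluate to true.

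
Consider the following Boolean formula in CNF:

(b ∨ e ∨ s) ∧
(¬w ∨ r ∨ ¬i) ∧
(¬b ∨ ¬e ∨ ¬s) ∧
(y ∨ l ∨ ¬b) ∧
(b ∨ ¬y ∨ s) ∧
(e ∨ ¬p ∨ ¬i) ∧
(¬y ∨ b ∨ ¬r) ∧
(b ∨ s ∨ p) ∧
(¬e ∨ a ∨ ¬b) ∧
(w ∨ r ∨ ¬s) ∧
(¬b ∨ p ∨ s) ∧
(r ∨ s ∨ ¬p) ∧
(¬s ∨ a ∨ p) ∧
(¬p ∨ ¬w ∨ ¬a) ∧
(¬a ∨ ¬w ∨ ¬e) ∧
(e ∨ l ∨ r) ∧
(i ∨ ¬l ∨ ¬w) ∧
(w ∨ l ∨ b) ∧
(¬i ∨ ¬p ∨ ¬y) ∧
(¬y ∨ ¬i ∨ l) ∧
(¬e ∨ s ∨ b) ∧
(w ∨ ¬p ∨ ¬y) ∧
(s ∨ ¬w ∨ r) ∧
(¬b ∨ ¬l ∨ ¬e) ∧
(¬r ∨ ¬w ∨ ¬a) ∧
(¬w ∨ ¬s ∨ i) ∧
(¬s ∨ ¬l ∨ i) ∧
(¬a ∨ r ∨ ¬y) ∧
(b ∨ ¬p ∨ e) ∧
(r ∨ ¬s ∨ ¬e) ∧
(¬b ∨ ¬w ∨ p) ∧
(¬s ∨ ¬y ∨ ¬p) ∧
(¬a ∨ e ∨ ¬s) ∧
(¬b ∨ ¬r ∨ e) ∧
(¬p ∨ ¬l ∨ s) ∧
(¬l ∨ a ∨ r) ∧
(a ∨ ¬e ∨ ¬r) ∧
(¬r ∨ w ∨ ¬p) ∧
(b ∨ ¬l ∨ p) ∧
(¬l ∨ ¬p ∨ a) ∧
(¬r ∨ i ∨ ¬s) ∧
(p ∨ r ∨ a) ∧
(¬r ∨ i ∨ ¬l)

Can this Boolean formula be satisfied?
No

No, the formula is not satisfiable.

No assignment of truth values to the variables can make all 43 clauses true simultaneously.

The formula is UNSAT (unsatisfiable).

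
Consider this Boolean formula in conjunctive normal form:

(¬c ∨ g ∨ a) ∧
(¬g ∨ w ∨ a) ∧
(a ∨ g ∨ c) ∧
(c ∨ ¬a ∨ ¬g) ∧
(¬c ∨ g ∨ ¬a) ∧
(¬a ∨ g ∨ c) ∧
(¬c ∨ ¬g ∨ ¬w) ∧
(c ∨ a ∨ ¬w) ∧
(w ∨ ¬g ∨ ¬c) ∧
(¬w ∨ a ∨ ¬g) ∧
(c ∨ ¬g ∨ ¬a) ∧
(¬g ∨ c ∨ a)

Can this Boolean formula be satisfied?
No

No, the formula is not satisfiable.

No assignment of truth values to the variables can make all 12 clauses true simultaneously.

The formula is UNSAT (unsatisfiable).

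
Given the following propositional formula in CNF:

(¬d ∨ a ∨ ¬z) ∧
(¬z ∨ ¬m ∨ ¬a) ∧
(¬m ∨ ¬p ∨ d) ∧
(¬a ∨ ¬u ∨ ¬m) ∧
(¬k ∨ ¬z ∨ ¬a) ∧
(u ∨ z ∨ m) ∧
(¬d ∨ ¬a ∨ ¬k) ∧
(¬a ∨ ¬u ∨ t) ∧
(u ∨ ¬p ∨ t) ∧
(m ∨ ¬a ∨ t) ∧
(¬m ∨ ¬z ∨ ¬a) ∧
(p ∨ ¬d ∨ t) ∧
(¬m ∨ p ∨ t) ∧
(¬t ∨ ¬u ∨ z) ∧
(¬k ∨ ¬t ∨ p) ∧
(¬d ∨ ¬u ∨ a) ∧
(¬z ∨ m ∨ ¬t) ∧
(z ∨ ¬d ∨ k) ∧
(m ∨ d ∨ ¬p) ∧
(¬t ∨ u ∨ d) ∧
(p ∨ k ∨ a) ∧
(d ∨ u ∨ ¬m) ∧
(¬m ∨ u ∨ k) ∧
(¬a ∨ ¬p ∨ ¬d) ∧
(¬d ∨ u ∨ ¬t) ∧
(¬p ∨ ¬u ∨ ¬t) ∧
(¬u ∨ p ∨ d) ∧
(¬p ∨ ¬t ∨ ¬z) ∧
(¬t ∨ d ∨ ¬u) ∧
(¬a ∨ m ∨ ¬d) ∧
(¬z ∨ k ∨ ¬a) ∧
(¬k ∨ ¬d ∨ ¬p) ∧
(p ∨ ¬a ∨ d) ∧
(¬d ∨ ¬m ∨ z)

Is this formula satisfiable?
Yes

Yes, the formula is satisfiable.

One satisfying assignment is: k=True, t=False, a=False, m=False, z=True, u=False, d=False, p=False

Verification: With this assignment, all 34 clauses evaluate to true.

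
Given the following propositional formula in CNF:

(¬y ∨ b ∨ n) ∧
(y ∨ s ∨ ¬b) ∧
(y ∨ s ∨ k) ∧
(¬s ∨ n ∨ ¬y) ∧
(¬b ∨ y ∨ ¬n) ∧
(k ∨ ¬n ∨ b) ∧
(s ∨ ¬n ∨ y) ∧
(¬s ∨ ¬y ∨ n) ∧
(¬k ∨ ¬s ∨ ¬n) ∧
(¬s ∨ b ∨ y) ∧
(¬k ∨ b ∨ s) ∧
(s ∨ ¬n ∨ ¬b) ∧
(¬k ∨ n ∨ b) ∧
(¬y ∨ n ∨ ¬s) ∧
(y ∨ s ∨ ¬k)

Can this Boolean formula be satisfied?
Yes

Yes, the formula is satisfiable.

One satisfying assignment is: n=False, s=True, k=False, y=False, b=True

Verification: With this assignment, all 15 clauses evaluate to true.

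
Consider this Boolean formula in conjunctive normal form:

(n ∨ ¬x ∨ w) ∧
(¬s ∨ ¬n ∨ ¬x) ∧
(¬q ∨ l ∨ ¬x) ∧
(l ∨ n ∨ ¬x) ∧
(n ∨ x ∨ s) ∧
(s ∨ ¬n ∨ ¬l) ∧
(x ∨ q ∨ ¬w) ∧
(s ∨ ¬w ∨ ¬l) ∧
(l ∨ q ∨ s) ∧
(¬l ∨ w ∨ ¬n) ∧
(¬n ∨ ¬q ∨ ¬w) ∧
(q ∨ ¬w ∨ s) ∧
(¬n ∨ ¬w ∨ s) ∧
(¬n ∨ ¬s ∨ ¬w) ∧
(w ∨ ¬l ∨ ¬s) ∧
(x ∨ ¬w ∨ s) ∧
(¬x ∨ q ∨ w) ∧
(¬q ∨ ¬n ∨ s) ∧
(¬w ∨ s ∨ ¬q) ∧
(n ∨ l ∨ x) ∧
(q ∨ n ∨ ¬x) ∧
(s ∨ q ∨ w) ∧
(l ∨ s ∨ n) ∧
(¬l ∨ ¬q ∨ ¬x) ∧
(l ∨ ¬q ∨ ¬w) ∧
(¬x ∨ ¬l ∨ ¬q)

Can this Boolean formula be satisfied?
Yes

Yes, the formula is satisfiable.

One satisfying assignment is: q=False, n=True, s=True, l=False, w=False, x=False

Verification: With this assignment, all 26 clauses evaluate to true.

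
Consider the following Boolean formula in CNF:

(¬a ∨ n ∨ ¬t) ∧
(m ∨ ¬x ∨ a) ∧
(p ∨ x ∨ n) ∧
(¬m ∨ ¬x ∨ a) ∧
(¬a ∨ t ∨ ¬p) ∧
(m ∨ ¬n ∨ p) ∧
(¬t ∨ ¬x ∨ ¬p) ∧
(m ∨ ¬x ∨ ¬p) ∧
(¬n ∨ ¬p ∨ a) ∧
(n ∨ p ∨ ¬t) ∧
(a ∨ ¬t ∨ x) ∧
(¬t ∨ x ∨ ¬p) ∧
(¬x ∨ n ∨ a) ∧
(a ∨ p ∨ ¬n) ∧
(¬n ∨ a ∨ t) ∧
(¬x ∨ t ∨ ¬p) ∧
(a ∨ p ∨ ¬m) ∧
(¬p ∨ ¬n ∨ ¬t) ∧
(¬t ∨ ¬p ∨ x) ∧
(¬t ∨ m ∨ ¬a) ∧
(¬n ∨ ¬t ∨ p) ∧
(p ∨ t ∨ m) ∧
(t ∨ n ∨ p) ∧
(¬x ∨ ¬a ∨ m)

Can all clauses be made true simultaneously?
Yes

Yes, the formula is satisfiable.

One satisfying assignment is: t=False, m=False, a=False, p=True, n=False, x=False

Verification: With this assignment, all 24 clauses evaluate to true.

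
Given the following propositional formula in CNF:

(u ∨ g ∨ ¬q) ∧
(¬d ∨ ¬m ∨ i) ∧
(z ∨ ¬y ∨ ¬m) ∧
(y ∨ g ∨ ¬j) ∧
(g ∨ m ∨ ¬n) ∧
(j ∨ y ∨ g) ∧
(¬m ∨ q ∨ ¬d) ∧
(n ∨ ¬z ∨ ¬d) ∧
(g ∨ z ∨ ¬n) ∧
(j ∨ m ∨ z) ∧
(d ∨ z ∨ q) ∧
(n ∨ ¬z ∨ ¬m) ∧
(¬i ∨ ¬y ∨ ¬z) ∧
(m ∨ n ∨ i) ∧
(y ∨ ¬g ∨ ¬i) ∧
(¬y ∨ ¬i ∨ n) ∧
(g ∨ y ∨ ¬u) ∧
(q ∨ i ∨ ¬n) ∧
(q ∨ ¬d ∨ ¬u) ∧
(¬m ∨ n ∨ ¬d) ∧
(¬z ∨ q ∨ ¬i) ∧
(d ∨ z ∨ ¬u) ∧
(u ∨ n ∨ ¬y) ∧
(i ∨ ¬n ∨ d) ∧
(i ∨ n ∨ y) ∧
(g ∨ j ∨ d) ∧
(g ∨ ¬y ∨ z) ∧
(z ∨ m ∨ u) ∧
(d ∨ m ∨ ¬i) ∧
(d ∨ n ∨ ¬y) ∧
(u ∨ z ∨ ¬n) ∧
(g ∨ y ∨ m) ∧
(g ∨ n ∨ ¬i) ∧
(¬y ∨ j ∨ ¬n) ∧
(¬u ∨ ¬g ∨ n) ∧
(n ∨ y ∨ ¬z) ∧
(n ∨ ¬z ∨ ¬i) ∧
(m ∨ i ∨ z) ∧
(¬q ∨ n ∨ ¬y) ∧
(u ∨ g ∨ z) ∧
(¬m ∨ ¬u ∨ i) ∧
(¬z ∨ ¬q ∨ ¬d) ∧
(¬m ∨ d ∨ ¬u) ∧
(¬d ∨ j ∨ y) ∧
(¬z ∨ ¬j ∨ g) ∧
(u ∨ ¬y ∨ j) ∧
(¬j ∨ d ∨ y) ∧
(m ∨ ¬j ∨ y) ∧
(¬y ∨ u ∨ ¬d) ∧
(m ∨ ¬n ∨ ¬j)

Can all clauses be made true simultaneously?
No

No, the formula is not satisfiable.

No assignment of truth values to the variables can make all 50 clauses true simultaneously.

The formula is UNSAT (unsatisfiable).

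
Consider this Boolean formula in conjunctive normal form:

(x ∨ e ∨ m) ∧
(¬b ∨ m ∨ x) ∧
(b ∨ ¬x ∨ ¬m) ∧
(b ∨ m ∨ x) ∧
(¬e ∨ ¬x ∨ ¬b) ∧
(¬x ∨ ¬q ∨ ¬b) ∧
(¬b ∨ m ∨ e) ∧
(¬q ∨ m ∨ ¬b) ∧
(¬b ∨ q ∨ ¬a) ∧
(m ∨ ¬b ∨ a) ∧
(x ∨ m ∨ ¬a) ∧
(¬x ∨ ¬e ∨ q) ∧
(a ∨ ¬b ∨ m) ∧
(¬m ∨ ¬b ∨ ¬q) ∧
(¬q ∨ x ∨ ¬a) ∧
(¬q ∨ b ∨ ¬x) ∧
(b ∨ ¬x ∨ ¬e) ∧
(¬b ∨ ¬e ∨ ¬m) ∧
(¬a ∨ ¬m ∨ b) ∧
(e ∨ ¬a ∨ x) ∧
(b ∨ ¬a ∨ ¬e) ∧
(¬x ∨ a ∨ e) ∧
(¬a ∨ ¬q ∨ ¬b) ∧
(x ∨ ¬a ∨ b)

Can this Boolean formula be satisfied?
Yes

Yes, the formula is satisfiable.

One satisfying assignment is: a=False, b=False, x=False, m=True, q=False, e=False

Verification: With this assignment, all 24 clauses evaluate to true.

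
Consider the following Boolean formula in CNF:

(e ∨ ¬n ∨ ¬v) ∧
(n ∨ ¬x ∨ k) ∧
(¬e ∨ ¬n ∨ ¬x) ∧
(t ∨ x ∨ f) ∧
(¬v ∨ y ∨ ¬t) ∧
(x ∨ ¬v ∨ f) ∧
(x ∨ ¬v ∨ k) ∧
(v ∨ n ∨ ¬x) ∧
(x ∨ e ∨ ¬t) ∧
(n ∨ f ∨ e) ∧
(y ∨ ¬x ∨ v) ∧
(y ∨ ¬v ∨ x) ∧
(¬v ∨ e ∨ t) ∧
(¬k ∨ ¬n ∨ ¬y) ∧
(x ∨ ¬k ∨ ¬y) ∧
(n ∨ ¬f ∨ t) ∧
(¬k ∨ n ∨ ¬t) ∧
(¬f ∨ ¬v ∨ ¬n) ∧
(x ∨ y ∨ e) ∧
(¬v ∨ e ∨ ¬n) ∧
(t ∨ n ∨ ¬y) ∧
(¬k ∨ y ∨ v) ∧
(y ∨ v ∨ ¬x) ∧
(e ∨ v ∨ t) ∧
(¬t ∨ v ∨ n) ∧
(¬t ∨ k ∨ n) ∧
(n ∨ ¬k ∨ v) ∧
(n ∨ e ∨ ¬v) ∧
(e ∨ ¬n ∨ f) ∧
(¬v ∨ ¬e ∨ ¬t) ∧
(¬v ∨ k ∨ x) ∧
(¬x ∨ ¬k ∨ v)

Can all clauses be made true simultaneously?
Yes

Yes, the formula is satisfiable.

One satisfying assignment is: k=True, n=False, y=False, x=True, e=True, t=False, f=False, v=True

Verification: With this assignment, all 32 clauses evaluate to true.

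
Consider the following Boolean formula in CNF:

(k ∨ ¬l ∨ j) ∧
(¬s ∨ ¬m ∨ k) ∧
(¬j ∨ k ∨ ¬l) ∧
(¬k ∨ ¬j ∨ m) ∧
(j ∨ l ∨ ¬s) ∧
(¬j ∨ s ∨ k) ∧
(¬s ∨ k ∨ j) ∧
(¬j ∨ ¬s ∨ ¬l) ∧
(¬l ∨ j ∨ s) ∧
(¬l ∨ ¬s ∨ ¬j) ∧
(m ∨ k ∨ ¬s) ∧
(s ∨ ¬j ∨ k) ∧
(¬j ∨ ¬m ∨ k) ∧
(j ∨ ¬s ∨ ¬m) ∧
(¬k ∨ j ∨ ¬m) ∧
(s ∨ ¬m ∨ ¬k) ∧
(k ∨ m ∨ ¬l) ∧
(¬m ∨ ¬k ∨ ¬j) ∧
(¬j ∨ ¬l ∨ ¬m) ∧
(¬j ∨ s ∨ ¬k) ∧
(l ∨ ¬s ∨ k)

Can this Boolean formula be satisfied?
Yes

Yes, the formula is satisfiable.

One satisfying assignment is: k=False, s=False, m=False, j=False, l=False

Verification: With this assignment, all 21 clauses evaluate to true.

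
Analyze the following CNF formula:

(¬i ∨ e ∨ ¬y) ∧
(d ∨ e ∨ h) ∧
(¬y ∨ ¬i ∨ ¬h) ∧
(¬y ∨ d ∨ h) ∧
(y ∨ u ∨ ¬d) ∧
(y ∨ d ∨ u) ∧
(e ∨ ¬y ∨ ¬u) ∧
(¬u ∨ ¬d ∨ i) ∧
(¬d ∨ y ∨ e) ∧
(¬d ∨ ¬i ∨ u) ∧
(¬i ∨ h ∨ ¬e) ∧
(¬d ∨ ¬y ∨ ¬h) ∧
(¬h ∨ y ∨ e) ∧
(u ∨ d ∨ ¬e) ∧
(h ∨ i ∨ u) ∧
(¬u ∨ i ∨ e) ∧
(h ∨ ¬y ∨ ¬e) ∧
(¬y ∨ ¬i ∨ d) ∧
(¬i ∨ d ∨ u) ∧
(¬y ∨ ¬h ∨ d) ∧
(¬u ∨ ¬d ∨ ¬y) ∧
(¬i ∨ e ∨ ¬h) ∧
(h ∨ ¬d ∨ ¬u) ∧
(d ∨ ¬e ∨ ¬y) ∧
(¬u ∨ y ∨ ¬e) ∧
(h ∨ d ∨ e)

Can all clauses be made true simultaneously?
No

No, the formula is not satisfiable.

No assignment of truth values to the variables can make all 26 clauses true simultaneously.

The formula is UNSAT (unsatisfiable).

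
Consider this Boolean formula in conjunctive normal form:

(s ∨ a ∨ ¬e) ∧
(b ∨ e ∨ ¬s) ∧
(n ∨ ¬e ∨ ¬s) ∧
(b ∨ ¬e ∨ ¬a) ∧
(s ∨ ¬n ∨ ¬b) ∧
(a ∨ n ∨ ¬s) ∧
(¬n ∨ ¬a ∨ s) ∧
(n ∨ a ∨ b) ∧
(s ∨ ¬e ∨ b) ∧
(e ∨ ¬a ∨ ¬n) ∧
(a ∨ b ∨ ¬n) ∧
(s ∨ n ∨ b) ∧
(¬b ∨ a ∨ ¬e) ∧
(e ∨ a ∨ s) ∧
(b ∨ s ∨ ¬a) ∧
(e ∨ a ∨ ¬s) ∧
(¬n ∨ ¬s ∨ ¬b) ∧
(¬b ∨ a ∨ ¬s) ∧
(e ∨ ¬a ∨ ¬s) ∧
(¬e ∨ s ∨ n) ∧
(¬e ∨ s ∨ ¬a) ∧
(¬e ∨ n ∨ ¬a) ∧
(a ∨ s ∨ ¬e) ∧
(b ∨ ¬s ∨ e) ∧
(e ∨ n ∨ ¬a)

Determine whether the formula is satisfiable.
No

No, the formula is not satisfiable.

No assignment of truth values to the variables can make all 25 clauses true simultaneously.

The formula is UNSAT (unsatisfiable).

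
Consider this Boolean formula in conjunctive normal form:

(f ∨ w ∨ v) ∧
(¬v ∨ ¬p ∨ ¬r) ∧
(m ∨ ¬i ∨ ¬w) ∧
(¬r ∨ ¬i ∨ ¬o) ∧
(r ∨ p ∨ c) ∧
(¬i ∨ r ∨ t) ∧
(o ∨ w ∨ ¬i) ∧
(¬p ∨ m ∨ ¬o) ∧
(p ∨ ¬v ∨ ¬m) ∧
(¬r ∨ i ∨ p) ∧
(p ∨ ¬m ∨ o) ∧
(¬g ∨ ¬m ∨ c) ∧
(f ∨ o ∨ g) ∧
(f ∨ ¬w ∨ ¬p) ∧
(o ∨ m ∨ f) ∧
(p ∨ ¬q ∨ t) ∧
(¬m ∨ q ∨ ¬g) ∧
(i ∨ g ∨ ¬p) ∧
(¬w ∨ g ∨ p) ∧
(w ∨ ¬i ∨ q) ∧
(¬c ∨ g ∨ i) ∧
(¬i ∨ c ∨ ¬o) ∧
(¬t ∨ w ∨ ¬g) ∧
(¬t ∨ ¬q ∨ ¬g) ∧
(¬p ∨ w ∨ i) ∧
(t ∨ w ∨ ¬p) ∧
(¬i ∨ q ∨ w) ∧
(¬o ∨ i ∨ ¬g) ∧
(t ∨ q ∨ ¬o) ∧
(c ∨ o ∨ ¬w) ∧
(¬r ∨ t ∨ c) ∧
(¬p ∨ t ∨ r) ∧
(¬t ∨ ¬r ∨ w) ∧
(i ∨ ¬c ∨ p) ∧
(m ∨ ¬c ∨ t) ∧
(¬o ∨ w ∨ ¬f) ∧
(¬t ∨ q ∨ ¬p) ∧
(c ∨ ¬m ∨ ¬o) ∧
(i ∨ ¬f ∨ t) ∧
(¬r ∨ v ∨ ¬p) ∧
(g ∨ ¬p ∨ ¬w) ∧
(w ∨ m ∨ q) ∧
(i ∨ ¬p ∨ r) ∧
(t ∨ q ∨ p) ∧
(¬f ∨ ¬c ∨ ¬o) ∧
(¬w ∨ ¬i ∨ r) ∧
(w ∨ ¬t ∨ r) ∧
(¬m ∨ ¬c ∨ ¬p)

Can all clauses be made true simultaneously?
No

No, the formula is not satisfiable.

No assignment of truth values to the variables can make all 48 clauses true simultaneously.

The formula is UNSAT (unsatisfiable).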